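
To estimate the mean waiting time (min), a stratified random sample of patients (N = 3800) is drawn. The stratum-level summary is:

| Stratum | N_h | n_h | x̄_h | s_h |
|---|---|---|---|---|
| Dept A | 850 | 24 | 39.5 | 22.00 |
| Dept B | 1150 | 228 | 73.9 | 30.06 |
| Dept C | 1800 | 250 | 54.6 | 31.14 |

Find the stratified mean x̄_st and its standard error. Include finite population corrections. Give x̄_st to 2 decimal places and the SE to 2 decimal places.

x̄_st ≈ 57.06, SE ≈ 1.42

x̄_st = Σ W_h x̄_h = (850·39.5 + 1150·73.9 + 1800·54.6)/3800 = 57.06316
V̂(x̄_st) = Σ W_h² (1 − n_h/N_h) s_h²/n_h, with W_h = N_h/N and N = 3800:
  stratum Dept A: (850/3800)²·(1 − 24/850)·22.00²/24 = 0.980541
  stratum Dept B: (1150/3800)²·(1 − 228/1150)·30.06²/228 = 0.291008
  stratum Dept C: (1800/3800)²·(1 − 250/1800)·31.14²/250 = 0.749435
V̂(x̄_st) = 2.02098
SE(x̄_st) = √2.02098 = 1.42161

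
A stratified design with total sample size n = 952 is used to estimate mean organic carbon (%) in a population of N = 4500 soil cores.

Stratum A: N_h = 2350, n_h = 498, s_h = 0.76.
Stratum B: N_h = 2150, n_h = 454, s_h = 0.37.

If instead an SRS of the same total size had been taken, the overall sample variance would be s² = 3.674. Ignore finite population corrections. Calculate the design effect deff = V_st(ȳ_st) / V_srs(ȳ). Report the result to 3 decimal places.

V̂(ȳ_st) = Σ W_h² s_h²/n_h, with W_h = N_h/N and N = 4500:
  stratum A: (2350/4500)²·0.76²/498 = 0.000316307
  stratum B: (2150/4500)²·0.37²/454 = 6.88334e-05
V_st = 0.00038514
V_srs = s²/n = 3.674/952 = 0.00385924
deff = V_st / V_srs = 0.00038514/0.00385924 = 0.0998

deff ≈ 0.100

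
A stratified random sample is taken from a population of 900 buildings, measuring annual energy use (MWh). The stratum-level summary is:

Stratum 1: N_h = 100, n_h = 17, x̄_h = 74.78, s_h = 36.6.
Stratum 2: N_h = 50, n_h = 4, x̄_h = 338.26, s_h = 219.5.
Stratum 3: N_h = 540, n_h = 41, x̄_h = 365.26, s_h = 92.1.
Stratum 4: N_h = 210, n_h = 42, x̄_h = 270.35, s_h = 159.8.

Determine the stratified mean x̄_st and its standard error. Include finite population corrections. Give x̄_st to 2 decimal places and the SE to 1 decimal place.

x̄_st ≈ 309.34, SE ≈ 11.4

x̄_st = Σ W_h x̄_h = (100·74.78 + 50·338.26 + 540·365.26 + 210·270.35)/900 = 309.33878
V̂(x̄_st) = Σ W_h² (1 − n_h/N_h) s_h²/n_h, with W_h = N_h/N and N = 900:
  stratum 1: (100/900)²·(1 − 17/100)·36.6²/17 = 0.807433
  stratum 2: (50/900)²·(1 − 4/50)·219.5²/4 = 34.202
  stratum 3: (540/900)²·(1 − 41/540)·92.1²/41 = 68.8248
  stratum 4: (210/900)²·(1 − 42/210)·159.8²/42 = 26.4818
V̂(x̄_st) = 130.316
SE(x̄_st) = √130.316 = 11.4156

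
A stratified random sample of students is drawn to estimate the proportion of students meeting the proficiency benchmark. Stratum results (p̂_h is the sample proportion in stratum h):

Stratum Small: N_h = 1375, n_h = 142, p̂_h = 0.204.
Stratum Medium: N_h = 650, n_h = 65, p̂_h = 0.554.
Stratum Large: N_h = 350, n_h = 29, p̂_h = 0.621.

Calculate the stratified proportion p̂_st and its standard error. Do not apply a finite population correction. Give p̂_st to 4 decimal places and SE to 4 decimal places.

N = 2375; stratum weights W_h = N_h/N.
p̂_st = Σ W_h p̂_h = (1375·0.204 + 650·0.554 + 350·0.621)/2375 = 0.36124
V̂(p̂_st) = Σ W_h² p̂_h(1−p̂_h)/(n_h−1):
  stratum Small: (1375/2375)²·0.204·0.796/141 = 0.000386013
  stratum Medium: (650/2375)²·0.554·0.446/64 = 0.000289177
  stratum Large: (350/2375)²·0.621·0.379/28 = 0.00018255
V̂(p̂_st) = 0.00085774; SE = √V̂ = 0.0292872

p̂_st ≈ 0.3612, SE ≈ 0.0293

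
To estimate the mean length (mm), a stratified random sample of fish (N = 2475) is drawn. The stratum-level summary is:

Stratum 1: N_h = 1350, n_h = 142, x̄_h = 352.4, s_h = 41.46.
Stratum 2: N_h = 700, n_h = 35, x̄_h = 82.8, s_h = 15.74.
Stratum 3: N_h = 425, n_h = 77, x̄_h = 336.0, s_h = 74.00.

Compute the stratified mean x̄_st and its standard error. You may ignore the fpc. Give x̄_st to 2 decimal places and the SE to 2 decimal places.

x̄_st = Σ W_h x̄_h = (1350·352.4 + 700·82.8 + 425·336.0)/2475 = 273.33333
V̂(x̄_st) = Σ W_h² s_h²/n_h, with W_h = N_h/N and N = 2475:
  stratum 1: (1350/2475)²·41.46²/142 = 3.60153
  stratum 2: (700/2475)²·15.74²/35 = 0.566222
  stratum 3: (425/2475)²·74.00²/77 = 2.09701
V̂(x̄_st) = 6.26476
SE(x̄_st) = √6.26476 = 2.50295

x̄_st ≈ 273.33, SE ≈ 2.50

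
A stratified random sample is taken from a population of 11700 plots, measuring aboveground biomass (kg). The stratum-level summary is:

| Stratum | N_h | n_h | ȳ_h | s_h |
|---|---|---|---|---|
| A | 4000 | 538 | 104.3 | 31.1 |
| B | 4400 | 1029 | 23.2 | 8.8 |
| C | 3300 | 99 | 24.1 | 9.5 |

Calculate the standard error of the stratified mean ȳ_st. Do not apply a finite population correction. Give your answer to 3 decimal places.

V̂(ȳ_st) = Σ W_h² s_h²/n_h, with W_h = N_h/N and N = 11700:
  stratum A: (4000/11700)²·31.1²/538 = 0.210129
  stratum B: (4400/11700)²·8.8²/1029 = 0.0106435
  stratum C: (3300/11700)²·9.5²/99 = 0.0725217
V̂(ȳ_st) = 0.293295
SE(ȳ_st) = √0.293295 = 0.541567

SE(ȳ_st) ≈ 0.542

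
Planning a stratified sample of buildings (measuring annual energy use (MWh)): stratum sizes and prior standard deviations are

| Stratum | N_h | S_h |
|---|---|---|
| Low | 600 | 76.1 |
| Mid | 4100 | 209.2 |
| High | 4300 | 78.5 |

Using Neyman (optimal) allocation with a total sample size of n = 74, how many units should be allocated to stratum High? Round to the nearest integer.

Neyman allocation: n_h = n · N_h S_h / Σ N_i S_i, with n = 74.
  stratum Low: N_h·S_h = 600·76.1 = 45660.00
  stratum Mid: N_h·S_h = 4100·209.2 = 857720.00
  stratum High: N_h·S_h = 4300·78.5 = 337550.00
Σ N_h S_h = 1240930.00
n for stratum High = 74·337550.00/1240930.00 = 20.129 → 20

20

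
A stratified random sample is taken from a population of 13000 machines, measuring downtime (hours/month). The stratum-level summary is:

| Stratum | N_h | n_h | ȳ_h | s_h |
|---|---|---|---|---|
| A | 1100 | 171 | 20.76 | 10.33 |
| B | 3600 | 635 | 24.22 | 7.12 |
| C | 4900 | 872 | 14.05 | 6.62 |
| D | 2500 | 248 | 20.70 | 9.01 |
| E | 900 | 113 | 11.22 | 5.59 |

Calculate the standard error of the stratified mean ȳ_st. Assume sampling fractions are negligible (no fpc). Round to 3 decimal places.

SE(ȳ_st) ≈ 0.177

V̂(ȳ_st) = Σ W_h² s_h²/n_h, with W_h = N_h/N and N = 13000:
  stratum A: (1100/13000)²·10.33²/171 = 0.0044679
  stratum B: (3600/13000)²·7.12²/635 = 0.00612216
  stratum C: (4900/13000)²·6.62²/872 = 0.00714011
  stratum D: (2500/13000)²·9.01²/248 = 0.0121057
  stratum E: (900/13000)²·5.59²/113 = 0.00132539
V̂(ȳ_st) = 0.0311613
SE(ȳ_st) = √0.0311613 = 0.176526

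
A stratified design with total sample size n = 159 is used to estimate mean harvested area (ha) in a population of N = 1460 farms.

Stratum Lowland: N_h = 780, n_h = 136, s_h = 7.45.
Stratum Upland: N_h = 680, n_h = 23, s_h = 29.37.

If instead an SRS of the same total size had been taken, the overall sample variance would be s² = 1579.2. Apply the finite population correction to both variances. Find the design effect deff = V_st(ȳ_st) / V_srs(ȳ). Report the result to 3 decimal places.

deff ≈ 0.899

V̂(ȳ_st) = Σ W_h² (1 − n_h/N_h) s_h²/n_h, with W_h = N_h/N and N = 1460:
  stratum Lowland: (780/1460)²·(1 − 136/780)·7.45²/136 = 0.0961719
  stratum Upland: (680/1460)²·(1 − 23/680)·29.37²/23 = 7.86047
V_st = 7.95664
V_srs = (1 − 159/1460)·1579.2/159 = 8.85043
deff = V_st / V_srs = 7.95664/8.85043 = 0.8990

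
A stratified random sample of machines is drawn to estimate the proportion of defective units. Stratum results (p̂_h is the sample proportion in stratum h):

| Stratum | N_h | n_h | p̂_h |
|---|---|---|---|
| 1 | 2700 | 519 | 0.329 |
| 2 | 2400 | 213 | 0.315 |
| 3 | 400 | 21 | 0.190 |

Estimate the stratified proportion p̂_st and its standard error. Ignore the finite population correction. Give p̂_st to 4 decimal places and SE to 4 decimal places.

N = 5500; stratum weights W_h = N_h/N.
p̂_st = Σ W_h p̂_h = (2700·0.329 + 2400·0.315 + 400·0.190)/5500 = 0.31278
V̂(p̂_st) = Σ W_h² p̂_h(1−p̂_h)/(n_h−1):
  stratum 1: (2700/5500)²·0.329·0.671/518 = 0.000102705
  stratum 2: (2400/5500)²·0.315·0.685/212 = 0.000193804
  stratum 3: (400/5500)²·0.190·0.810/20 = 4.07008e-05
V̂(p̂_st) = 0.000337209; SE = √V̂ = 0.0183633

p̂_st ≈ 0.3128, SE ≈ 0.0184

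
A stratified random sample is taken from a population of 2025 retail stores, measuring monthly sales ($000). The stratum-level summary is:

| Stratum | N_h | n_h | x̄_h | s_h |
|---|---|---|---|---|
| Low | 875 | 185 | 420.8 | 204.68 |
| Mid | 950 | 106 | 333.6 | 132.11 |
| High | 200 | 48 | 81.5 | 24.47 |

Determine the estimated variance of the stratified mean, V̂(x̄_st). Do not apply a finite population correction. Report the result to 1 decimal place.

V̂(x̄_st) ≈ 78.6

V̂(x̄_st) = Σ W_h² s_h²/n_h, with W_h = N_h/N and N = 2025:
  stratum Low: (875/2025)²·204.68²/185 = 42.281
  stratum Mid: (950/2025)²·132.11²/106 = 36.2379
  stratum High: (200/2025)²·24.47²/48 = 0.121685
V̂(x̄_st) = 78.6405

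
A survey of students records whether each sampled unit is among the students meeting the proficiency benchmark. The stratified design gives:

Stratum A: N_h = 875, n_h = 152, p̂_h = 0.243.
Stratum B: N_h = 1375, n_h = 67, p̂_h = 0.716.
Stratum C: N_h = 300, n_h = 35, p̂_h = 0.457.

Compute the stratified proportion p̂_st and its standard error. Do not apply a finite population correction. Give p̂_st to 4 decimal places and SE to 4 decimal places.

p̂_st ≈ 0.5232, SE ≈ 0.0338

N = 2550; stratum weights W_h = N_h/N.
p̂_st = Σ W_h p̂_h = (875·0.243 + 1375·0.716 + 300·0.457)/2550 = 0.52323
V̂(p̂_st) = Σ W_h² p̂_h(1−p̂_h)/(n_h−1):
  stratum A: (875/2550)²·0.243·0.757/151 = 0.000143437
  stratum B: (1375/2550)²·0.716·0.284/66 = 0.000895803
  stratum C: (300/2550)²·0.457·0.543/34 = 0.000101018
V̂(p̂_st) = 0.00114026; SE = √V̂ = 0.0337677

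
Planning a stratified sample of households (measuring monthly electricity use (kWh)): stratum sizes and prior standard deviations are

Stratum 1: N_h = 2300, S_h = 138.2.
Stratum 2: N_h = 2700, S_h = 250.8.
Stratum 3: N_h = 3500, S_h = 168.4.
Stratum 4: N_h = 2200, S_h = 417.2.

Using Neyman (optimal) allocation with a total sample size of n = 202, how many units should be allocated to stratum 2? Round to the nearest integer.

55

Neyman allocation: n_h = n · N_h S_h / Σ N_i S_i, with n = 202.
  stratum 1: N_h·S_h = 2300·138.2 = 317860.00
  stratum 2: N_h·S_h = 2700·250.8 = 677160.00
  stratum 3: N_h·S_h = 3500·168.4 = 589400.00
  stratum 4: N_h·S_h = 2200·417.2 = 917840.00
Σ N_h S_h = 2502260.00
n for stratum 2 = 202·677160.00/2502260.00 = 54.665 → 55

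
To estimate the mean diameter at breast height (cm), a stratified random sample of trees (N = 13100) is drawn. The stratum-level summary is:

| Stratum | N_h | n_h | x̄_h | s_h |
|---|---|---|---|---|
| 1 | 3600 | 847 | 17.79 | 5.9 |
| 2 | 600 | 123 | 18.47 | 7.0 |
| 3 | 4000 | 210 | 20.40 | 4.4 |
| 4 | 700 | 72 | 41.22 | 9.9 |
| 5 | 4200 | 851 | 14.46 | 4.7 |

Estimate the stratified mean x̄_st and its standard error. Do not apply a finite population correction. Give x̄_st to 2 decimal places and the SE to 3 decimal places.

x̄_st = Σ W_h x̄_h = (3600·17.79 + 600·18.47 + 4000·20.40 + 700·41.22 + 4200·14.46)/13100 = 18.80244
V̂(x̄_st) = Σ W_h² s_h²/n_h, with W_h = N_h/N and N = 13100:
  stratum 1: (3600/13100)²·5.9²/847 = 0.00310372
  stratum 2: (600/13100)²·7.0²/123 = 0.000835701
  stratum 3: (4000/13100)²·4.4²/210 = 0.00859535
  stratum 4: (700/13100)²·9.9²/72 = 0.00388679
  stratum 5: (4200/13100)²·4.7²/851 = 0.00266822
V̂(x̄_st) = 0.0190898
SE(x̄_st) = √0.0190898 = 0.138166

x̄_st ≈ 18.80, SE ≈ 0.138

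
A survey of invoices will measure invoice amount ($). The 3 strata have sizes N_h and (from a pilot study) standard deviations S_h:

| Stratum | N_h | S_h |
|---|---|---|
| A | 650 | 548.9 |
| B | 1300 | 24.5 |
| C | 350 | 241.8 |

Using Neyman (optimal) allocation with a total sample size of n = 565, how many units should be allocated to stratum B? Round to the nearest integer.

Neyman allocation: n_h = n · N_h S_h / Σ N_i S_i, with n = 565.
  stratum A: N_h·S_h = 650·548.9 = 356785.00
  stratum B: N_h·S_h = 1300·24.5 = 31850.00
  stratum C: N_h·S_h = 350·241.8 = 84630.00
Σ N_h S_h = 473265.00
n for stratum B = 565·31850.00/473265.00 = 38.024 → 38

38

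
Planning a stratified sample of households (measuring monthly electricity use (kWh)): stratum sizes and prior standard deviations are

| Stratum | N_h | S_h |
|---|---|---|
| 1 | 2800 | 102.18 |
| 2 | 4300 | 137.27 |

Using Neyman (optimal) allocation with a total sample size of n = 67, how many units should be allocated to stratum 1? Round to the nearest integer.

Neyman allocation: n_h = n · N_h S_h / Σ N_i S_i, with n = 67.
  stratum 1: N_h·S_h = 2800·102.18 = 286104.00
  stratum 2: N_h·S_h = 4300·137.27 = 590261.00
Σ N_h S_h = 876365.00
n for stratum 1 = 67·286104.00/876365.00 = 21.873 → 22

22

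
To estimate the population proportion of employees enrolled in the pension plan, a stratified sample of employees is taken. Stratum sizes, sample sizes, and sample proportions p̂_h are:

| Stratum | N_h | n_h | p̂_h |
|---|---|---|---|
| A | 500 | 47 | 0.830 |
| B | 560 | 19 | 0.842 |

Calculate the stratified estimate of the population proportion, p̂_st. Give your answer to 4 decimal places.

p̂_st ≈ 0.8363

N = 1060; stratum weights W_h = N_h/N.
p̂_st = Σ W_h p̂_h = (500·0.830 + 560·0.842)/1060 = 0.83634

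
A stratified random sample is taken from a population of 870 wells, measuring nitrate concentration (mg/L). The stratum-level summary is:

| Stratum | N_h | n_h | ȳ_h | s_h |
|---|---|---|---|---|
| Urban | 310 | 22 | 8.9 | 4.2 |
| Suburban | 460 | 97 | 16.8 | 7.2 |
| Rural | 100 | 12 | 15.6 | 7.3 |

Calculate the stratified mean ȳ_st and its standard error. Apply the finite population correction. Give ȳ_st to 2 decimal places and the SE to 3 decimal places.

ȳ_st ≈ 13.85, SE ≈ 0.514

ȳ_st = Σ W_h ȳ_h = (310·8.9 + 460·16.8 + 100·15.6)/870 = 13.84713
V̂(ȳ_st) = Σ W_h² (1 − n_h/N_h) s_h²/n_h, with W_h = N_h/N and N = 870:
  stratum Urban: (310/870)²·(1 − 22/310)·4.2²/22 = 0.0945783
  stratum Suburban: (460/870)²·(1 − 97/460)·7.2²/97 = 0.117901
  stratum Rural: (100/870)²·(1 − 12/100)·7.3²/12 = 0.0516308
V̂(ȳ_st) = 0.264111
SE(ȳ_st) = √0.264111 = 0.513917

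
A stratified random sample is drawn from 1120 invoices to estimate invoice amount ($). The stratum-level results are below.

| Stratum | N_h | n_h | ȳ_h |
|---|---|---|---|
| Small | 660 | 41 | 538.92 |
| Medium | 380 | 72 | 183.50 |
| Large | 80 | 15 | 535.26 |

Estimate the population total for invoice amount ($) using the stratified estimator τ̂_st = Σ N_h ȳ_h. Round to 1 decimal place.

τ̂_st ≈ 468238.0

τ̂_st = Σ N_h ȳ_h = 660·538.92 + 380·183.50 + 80·535.26 = 468238.0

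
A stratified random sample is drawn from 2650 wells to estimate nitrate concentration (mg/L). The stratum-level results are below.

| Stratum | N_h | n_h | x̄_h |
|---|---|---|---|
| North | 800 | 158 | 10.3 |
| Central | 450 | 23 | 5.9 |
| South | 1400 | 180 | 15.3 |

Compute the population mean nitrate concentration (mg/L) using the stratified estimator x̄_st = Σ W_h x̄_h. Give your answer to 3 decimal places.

N = Σ N_h = 2650. Stratum weights W_h = N_h/N.
x̄_st = (800·10.3 + 450·5.9 + 1400·15.3) / 2650 = 12.19434

x̄_st ≈ 12.194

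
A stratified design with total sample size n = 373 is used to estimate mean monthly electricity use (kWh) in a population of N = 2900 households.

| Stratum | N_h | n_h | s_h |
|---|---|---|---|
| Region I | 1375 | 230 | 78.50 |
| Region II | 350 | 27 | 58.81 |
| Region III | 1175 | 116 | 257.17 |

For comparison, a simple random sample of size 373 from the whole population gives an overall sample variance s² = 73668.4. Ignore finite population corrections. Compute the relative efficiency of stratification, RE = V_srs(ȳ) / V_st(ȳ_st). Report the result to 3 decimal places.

RE ≈ 1.946

V̂(ȳ_st) = Σ W_h² s_h²/n_h, with W_h = N_h/N and N = 2900:
  stratum Region I: (1375/2900)²·78.50²/230 = 6.02311
  stratum Region II: (350/2900)²·58.81²/27 = 1.86586
  stratum Region III: (1175/2900)²·257.17²/116 = 93.5971
V_st = 101.486
V_srs = s²/n = 73668.4/373 = 197.502
Relative efficiency = V_srs / V_st = 197.502/101.486 = 1.9461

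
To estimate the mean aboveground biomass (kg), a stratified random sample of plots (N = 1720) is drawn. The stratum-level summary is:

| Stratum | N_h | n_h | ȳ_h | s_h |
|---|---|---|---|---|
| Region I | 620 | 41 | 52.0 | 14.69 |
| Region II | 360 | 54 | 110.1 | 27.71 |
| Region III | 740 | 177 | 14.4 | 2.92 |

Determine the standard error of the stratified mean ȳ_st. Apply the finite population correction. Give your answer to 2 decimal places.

V̂(ȳ_st) = Σ W_h² (1 − n_h/N_h) s_h²/n_h, with W_h = N_h/N and N = 1720:
  stratum Region I: (620/1720)²·(1 − 41/620)·14.69²/41 = 0.638665
  stratum Region II: (360/1720)²·(1 − 54/360)·27.71²/54 = 0.529476
  stratum Region III: (740/1720)²·(1 − 177/740)·2.92²/177 = 0.00678384
V̂(ȳ_st) = 1.17492
SE(ȳ_st) = √1.17492 = 1.08394

SE(ȳ_st) ≈ 1.08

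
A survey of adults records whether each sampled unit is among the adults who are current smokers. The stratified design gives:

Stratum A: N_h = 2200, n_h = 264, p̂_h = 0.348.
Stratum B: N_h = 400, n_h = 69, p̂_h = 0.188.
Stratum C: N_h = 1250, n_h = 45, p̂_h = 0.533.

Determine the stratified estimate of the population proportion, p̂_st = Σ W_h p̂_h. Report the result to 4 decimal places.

N = 3850; stratum weights W_h = N_h/N.
p̂_st = Σ W_h p̂_h = (2200·0.348 + 400·0.188 + 1250·0.533)/3850 = 0.39144

p̂_st ≈ 0.3914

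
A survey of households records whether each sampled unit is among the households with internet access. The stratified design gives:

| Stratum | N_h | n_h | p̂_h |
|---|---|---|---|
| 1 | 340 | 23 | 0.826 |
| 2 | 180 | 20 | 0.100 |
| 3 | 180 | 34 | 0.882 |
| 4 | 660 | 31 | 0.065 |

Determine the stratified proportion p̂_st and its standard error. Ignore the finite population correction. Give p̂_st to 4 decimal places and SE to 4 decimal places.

p̂_st ≈ 0.3680, SE ≈ 0.0320

N = 1360; stratum weights W_h = N_h/N.
p̂_st = Σ W_h p̂_h = (340·0.826 + 180·0.100 + 180·0.882 + 660·0.065)/1360 = 0.36801
V̂(p̂_st) = Σ W_h² p̂_h(1−p̂_h)/(n_h−1):
  stratum 1: (340/1360)²·0.826·0.174/22 = 0.000408307
  stratum 2: (180/1360)²·0.100·0.900/19 = 8.29767e-05
  stratum 3: (180/1360)²·0.882·0.118/33 = 5.52464e-05
  stratum 4: (660/1360)²·0.065·0.935/30 = 0.000477105
V̂(p̂_st) = 0.00102363; SE = √V̂ = 0.0319943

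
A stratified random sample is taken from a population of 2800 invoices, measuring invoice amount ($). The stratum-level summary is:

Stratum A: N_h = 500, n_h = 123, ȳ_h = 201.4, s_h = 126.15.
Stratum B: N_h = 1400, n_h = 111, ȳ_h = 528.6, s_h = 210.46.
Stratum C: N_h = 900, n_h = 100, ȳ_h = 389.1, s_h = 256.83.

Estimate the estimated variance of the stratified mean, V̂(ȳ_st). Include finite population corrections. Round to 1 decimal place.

V̂(ȳ_st) = Σ W_h² (1 − n_h/N_h) s_h²/n_h, with W_h = N_h/N and N = 2800:
  stratum A: (500/2800)²·(1 − 123/500)·126.15²/123 = 3.11075
  stratum B: (1400/2800)²·(1 − 111/1400)·210.46²/111 = 91.8504
  stratum C: (900/2800)²·(1 − 100/900)·256.83²/100 = 60.577
V̂(ȳ_st) = 155.538

V̂(ȳ_st) ≈ 155.5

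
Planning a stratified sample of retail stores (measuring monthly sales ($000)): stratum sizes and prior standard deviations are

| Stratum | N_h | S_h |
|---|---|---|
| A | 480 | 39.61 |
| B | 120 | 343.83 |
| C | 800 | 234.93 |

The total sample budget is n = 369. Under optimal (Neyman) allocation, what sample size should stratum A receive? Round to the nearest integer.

28

Neyman allocation: n_h = n · N_h S_h / Σ N_i S_i, with n = 369.
  stratum A: N_h·S_h = 480·39.61 = 19012.80
  stratum B: N_h·S_h = 120·343.83 = 41259.60
  stratum C: N_h·S_h = 800·234.93 = 187944.00
Σ N_h S_h = 248216.40
n for stratum A = 369·19012.80/248216.40 = 28.265 → 28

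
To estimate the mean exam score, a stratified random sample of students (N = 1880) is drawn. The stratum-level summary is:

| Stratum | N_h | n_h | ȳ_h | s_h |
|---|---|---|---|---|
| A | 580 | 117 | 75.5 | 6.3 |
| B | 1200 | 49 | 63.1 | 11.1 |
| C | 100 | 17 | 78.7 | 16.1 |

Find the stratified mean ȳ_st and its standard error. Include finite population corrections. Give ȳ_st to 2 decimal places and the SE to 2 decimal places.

ȳ_st ≈ 67.76, SE ≈ 1.02

ȳ_st = Σ W_h ȳ_h = (580·75.5 + 1200·63.1 + 100·78.7)/1880 = 67.75532
V̂(ȳ_st) = Σ W_h² (1 − n_h/N_h) s_h²/n_h, with W_h = N_h/N and N = 1880:
  stratum A: (580/1880)²·(1 − 117/580)·6.3²/117 = 0.0257744
  stratum B: (1200/1880)²·(1 − 49/1200)·11.1²/49 = 0.982632
  stratum C: (100/1880)²·(1 − 17/100)·16.1²/17 = 0.0358068
V̂(ȳ_st) = 1.04421
SE(ȳ_st) = √1.04421 = 1.02187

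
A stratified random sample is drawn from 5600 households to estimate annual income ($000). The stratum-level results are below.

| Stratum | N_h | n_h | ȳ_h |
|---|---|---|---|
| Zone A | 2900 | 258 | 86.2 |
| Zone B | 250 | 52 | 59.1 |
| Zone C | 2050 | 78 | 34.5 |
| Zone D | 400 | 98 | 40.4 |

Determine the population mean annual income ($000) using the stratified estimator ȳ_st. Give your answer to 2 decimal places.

N = Σ N_h = 5600. Stratum weights W_h = N_h/N.
ȳ_st = (2900·86.2 + 250·59.1 + 2050·34.5 + 400·40.4) / 5600 = 62.7929

ȳ_st ≈ 62.79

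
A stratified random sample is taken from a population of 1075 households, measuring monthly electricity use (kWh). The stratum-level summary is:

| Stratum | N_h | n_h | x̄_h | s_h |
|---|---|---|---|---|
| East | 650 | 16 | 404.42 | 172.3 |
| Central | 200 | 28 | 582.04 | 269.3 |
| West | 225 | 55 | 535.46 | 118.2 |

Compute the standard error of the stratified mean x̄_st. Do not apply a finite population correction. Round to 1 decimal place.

V̂(x̄_st) = Σ W_h² s_h²/n_h, with W_h = N_h/N and N = 1075:
  stratum East: (650/1075)²·172.3²/16 = 678.36
  stratum Central: (200/1075)²·269.3²/28 = 89.6515
  stratum West: (225/1075)²·118.2²/55 = 11.1281
V̂(x̄_st) = 779.14
SE(x̄_st) = √779.14 = 27.9131

SE(x̄_st) ≈ 27.9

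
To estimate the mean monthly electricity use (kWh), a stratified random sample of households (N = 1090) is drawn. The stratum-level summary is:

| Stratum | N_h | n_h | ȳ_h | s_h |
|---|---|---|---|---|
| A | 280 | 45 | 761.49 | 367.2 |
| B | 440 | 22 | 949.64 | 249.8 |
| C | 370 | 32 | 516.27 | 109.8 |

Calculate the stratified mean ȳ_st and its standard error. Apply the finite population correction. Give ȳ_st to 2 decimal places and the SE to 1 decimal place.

ȳ_st ≈ 754.20, SE ≈ 25.4

ȳ_st = Σ W_h ȳ_h = (280·761.49 + 440·949.64 + 370·516.27)/1090 = 754.20064
V̂(ȳ_st) = Σ W_h² (1 − n_h/N_h) s_h²/n_h, with W_h = N_h/N and N = 1090:
  stratum A: (280/1090)²·(1 − 45/280)·367.2²/45 = 165.946
  stratum B: (440/1090)²·(1 − 22/440)·249.8²/22 = 439.074
  stratum C: (370/1090)²·(1 − 32/370)·109.8²/32 = 39.657
V̂(ȳ_st) = 644.677
SE(ȳ_st) = √644.677 = 25.3905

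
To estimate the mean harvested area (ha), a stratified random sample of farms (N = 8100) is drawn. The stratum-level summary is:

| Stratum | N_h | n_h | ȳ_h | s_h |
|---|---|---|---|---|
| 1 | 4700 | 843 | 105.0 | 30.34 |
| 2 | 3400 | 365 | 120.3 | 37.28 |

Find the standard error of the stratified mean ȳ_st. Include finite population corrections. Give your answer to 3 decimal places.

SE(ȳ_st) ≈ 0.949

V̂(ȳ_st) = Σ W_h² (1 − n_h/N_h) s_h²/n_h, with W_h = N_h/N and N = 8100:
  stratum 1: (4700/8100)²·(1 − 843/4700)·30.34²/843 = 0.301704
  stratum 2: (3400/8100)²·(1 − 365/3400)·37.28²/365 = 0.598862
V̂(ȳ_st) = 0.900566
SE(ȳ_st) = √0.900566 = 0.948981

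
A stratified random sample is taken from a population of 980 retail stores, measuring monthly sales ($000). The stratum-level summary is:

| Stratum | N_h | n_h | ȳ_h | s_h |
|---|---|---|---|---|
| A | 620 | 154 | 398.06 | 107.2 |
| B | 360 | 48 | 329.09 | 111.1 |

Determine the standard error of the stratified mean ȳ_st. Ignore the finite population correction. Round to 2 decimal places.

SE(ȳ_st) ≈ 8.04

V̂(ȳ_st) = Σ W_h² s_h²/n_h, with W_h = N_h/N and N = 980:
  stratum A: (620/980)²·107.2²/154 = 29.8676
  stratum B: (360/980)²·111.1²/48 = 34.7008
V̂(ȳ_st) = 64.5684
SE(ȳ_st) = √64.5684 = 8.03545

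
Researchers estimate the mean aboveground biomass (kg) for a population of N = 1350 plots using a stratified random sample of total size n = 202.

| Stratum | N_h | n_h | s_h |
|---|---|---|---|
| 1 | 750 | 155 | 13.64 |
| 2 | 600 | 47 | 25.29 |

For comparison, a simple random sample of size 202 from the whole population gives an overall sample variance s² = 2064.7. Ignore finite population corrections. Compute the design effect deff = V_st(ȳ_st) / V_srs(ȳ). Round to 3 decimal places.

deff ≈ 0.299

V̂(ȳ_st) = Σ W_h² s_h²/n_h, with W_h = N_h/N and N = 1350:
  stratum 1: (750/1350)²·13.64²/155 = 0.370469
  stratum 2: (600/1350)²·25.29²/47 = 2.68803
V_st = 3.0585
V_srs = s²/n = 2064.7/202 = 10.2213
deff = V_st / V_srs = 3.0585/10.2213 = 0.2992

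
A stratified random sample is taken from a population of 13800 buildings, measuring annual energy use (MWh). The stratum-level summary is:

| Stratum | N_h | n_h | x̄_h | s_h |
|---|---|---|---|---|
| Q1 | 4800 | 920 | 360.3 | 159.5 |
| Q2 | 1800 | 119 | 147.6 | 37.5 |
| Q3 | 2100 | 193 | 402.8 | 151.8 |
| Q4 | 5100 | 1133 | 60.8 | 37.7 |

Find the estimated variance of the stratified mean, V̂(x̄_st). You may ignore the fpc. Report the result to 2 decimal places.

V̂(x̄_st) = Σ W_h² s_h²/n_h, with W_h = N_h/N and N = 13800:
  stratum Q1: (4800/13800)²·159.5²/920 = 3.34548
  stratum Q2: (1800/13800)²·37.5²/119 = 0.201049
  stratum Q3: (2100/13800)²·151.8²/193 = 2.76482
  stratum Q4: (5100/13800)²·37.7²/1133 = 0.171331
V̂(x̄_st) = 6.48267

V̂(x̄_st) ≈ 6.48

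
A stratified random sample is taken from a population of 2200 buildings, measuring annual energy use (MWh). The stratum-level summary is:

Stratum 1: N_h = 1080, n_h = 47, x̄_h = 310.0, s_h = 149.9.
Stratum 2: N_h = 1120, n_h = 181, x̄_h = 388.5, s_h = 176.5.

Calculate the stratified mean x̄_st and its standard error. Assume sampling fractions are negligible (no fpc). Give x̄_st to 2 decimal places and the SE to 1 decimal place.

x̄_st ≈ 349.96, SE ≈ 12.6

x̄_st = Σ W_h x̄_h = (1080·310.0 + 1120·388.5)/2200 = 349.96364
V̂(x̄_st) = Σ W_h² s_h²/n_h, with W_h = N_h/N and N = 2200:
  stratum 1: (1080/2200)²·149.9²/47 = 115.215
  stratum 2: (1120/2200)²·176.5²/181 = 44.6068
V̂(x̄_st) = 159.821
SE(x̄_st) = √159.821 = 12.6421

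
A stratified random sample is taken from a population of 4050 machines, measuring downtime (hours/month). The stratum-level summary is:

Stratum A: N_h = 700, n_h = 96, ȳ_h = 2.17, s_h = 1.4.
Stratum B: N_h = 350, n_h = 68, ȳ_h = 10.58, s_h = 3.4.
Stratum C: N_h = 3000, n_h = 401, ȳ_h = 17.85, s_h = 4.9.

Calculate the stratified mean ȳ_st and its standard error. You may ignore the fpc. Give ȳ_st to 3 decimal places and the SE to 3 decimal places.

ȳ_st ≈ 14.512, SE ≈ 0.186

ȳ_st = Σ W_h ȳ_h = (700·2.17 + 350·10.58 + 3000·17.85)/4050 = 14.51160
V̂(ȳ_st) = Σ W_h² s_h²/n_h, with W_h = N_h/N and N = 4050:
  stratum A: (700/4050)²·1.4²/96 = 0.000609917
  stratum B: (350/4050)²·3.4²/68 = 0.00126962
  stratum C: (3000/4050)²·4.9²/401 = 0.0328534
V̂(ȳ_st) = 0.0347329
SE(ȳ_st) = √0.0347329 = 0.186368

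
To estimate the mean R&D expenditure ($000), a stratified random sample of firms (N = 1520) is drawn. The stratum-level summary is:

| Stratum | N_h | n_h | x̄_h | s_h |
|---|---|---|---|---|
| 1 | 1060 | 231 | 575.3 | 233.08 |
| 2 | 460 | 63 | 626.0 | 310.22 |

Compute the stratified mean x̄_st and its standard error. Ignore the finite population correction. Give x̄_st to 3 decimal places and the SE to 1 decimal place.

x̄_st = Σ W_h x̄_h = (1060·575.3 + 460·626.0)/1520 = 590.64342
V̂(x̄_st) = Σ W_h² s_h²/n_h, with W_h = N_h/N and N = 1520:
  stratum 1: (1060/1520)²·233.08²/231 = 114.373
  stratum 2: (460/1520)²·310.22²/63 = 139.903
V̂(x̄_st) = 254.276
SE(x̄_st) = √254.276 = 15.946

x̄_st ≈ 590.643, SE ≈ 15.9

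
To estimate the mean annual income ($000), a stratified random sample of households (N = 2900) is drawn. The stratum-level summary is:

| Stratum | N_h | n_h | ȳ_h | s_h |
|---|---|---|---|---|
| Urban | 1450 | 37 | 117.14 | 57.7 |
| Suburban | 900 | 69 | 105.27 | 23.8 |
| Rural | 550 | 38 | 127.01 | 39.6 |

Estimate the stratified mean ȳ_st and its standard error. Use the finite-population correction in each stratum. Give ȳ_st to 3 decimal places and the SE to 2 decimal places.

ȳ_st = Σ W_h ȳ_h = (1450·117.14 + 900·105.27 + 550·127.01)/2900 = 115.32810
V̂(ȳ_st) = Σ W_h² (1 − n_h/N_h) s_h²/n_h, with W_h = N_h/N and N = 2900:
  stratum Urban: (1450/2900)²·(1 − 37/1450)·57.7²/37 = 21.9212
  stratum Suburban: (900/2900)²·(1 − 69/900)·23.8²/69 = 0.73005
  stratum Rural: (550/2900)²·(1 − 38/550)·39.6²/38 = 1.38179
V̂(ȳ_st) = 24.033
SE(ȳ_st) = √24.033 = 4.90235

ȳ_st ≈ 115.328, SE ≈ 4.90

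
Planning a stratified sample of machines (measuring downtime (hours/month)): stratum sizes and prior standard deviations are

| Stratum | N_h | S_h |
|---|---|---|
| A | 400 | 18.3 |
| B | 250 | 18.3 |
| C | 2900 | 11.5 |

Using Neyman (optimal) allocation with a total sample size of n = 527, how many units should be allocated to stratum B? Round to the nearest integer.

53

Neyman allocation: n_h = n · N_h S_h / Σ N_i S_i, with n = 527.
  stratum A: N_h·S_h = 400·18.3 = 7320.00
  stratum B: N_h·S_h = 250·18.3 = 4575.00
  stratum C: N_h·S_h = 2900·11.5 = 33350.00
Σ N_h S_h = 45245.00
n for stratum B = 527·4575.00/45245.00 = 53.288 → 53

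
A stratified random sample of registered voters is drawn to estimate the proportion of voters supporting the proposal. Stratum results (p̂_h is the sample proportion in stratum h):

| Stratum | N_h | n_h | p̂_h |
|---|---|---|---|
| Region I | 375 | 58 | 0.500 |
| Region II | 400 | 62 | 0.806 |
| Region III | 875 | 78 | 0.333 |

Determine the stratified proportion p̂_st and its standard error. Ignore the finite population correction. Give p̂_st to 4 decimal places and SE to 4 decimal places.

p̂_st ≈ 0.4856, SE ≈ 0.0345

N = 1650; stratum weights W_h = N_h/N.
p̂_st = Σ W_h p̂_h = (375·0.500 + 400·0.806 + 875·0.333)/1650 = 0.48562
V̂(p̂_st) = Σ W_h² p̂_h(1−p̂_h)/(n_h−1):
  stratum Region I: (375/1650)²·0.500·0.500/57 = 0.000226548
  stratum Region II: (400/1650)²·0.806·0.194/61 = 0.000150646
  stratum Region III: (875/1650)²·0.333·0.667/77 = 0.000811199
V̂(p̂_st) = 0.00118839; SE = √V̂ = 0.0344731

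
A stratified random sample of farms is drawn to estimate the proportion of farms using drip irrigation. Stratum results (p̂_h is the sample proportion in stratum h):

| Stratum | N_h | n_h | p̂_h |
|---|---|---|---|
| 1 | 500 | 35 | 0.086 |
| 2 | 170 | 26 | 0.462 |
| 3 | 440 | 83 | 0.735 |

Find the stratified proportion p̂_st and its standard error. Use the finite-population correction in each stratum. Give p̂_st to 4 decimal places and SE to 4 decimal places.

N = 1110; stratum weights W_h = N_h/N.
p̂_st = Σ W_h p̂_h = (500·0.086 + 170·0.462 + 440·0.735)/1110 = 0.40085
V̂(p̂_st) = Σ W_h² (1 − n_h/N_h) p̂_h(1−p̂_h)/(n_h−1):
  stratum 1: (500/1110)²·(1 − 35/500)·0.086·0.914/34 = 0.000436257
  stratum 2: (170/1110)²·(1 − 26/170)·0.462·0.538/25 = 0.000197538
  stratum 3: (440/1110)²·(1 − 83/440)·0.735·0.265/82 = 0.000302827
V̂(p̂_st) = 0.000936622; SE = √V̂ = 0.0306043

p̂_st ≈ 0.4008, SE ≈ 0.0306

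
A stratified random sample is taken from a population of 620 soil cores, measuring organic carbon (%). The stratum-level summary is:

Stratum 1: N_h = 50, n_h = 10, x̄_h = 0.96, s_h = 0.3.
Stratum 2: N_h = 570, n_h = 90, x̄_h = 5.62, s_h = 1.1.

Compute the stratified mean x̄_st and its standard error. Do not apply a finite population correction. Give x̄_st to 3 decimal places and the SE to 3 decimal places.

x̄_st ≈ 5.244, SE ≈ 0.107

x̄_st = Σ W_h x̄_h = (50·0.96 + 570·5.62)/620 = 5.24419
V̂(x̄_st) = Σ W_h² s_h²/n_h, with W_h = N_h/N and N = 620:
  stratum 1: (50/620)²·0.3²/10 = 5.85328e-05
  stratum 2: (570/620)²·1.1²/90 = 0.0113634
V̂(x̄_st) = 0.011422
SE(x̄_st) = √0.011422 = 0.106874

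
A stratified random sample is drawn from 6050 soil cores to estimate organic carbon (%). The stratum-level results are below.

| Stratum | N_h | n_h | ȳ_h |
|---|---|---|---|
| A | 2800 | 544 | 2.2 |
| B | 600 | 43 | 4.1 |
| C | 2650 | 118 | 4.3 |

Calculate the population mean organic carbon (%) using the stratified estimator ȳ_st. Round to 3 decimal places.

N = Σ N_h = 6050. Stratum weights W_h = N_h/N.
ȳ_st = (2800·2.2 + 600·4.1 + 2650·4.3) / 6050 = 3.30826

ȳ_st ≈ 3.308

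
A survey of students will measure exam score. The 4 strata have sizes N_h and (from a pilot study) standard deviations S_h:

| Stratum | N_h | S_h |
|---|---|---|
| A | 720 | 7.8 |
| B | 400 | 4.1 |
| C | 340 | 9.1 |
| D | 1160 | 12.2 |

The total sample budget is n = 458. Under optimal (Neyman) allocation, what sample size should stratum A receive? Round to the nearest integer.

Neyman allocation: n_h = n · N_h S_h / Σ N_i S_i, with n = 458.
  stratum A: N_h·S_h = 720·7.8 = 5616.00
  stratum B: N_h·S_h = 400·4.1 = 1640.00
  stratum C: N_h·S_h = 340·9.1 = 3094.00
  stratum D: N_h·S_h = 1160·12.2 = 14152.00
Σ N_h S_h = 24502.00
n for stratum A = 458·5616.00/24502.00 = 104.976 → 105

105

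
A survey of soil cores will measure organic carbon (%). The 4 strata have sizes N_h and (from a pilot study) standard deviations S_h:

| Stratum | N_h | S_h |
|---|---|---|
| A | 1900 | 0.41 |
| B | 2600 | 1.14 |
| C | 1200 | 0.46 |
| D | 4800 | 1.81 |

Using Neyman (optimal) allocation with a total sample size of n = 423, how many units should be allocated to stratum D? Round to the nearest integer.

Neyman allocation: n_h = n · N_h S_h / Σ N_i S_i, with n = 423.
  stratum A: N_h·S_h = 1900·0.41 = 779.00
  stratum B: N_h·S_h = 2600·1.14 = 2964.00
  stratum C: N_h·S_h = 1200·0.46 = 552.00
  stratum D: N_h·S_h = 4800·1.81 = 8688.00
Σ N_h S_h = 12983.00
n for stratum D = 423·8688.00/12983.00 = 283.064 → 283

283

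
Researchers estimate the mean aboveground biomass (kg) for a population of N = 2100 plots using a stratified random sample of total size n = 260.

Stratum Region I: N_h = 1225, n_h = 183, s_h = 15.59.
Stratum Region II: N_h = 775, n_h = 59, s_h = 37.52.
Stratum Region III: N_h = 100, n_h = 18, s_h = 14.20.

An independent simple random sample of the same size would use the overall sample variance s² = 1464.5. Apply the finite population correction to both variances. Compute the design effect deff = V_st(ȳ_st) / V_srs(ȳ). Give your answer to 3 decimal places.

deff ≈ 0.690

V̂(ȳ_st) = Σ W_h² (1 − n_h/N_h) s_h²/n_h, with W_h = N_h/N and N = 2100:
  stratum Region I: (1225/2100)²·(1 − 183/1225)·15.59²/183 = 0.38442
  stratum Region II: (775/2100)²·(1 − 59/775)·37.52²/59 = 3.00227
  stratum Region III: (100/2100)²·(1 − 18/100)·14.20²/18 = 0.0208295
V_st = 3.40752
V_srs = (1 − 260/2100)·1464.5/260 = 4.93531
deff = V_st / V_srs = 3.40752/4.93531 = 0.6904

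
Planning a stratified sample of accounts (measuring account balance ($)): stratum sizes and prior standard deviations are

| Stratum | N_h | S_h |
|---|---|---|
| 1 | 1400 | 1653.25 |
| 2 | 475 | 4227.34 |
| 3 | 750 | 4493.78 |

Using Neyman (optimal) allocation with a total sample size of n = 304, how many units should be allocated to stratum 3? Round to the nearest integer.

Neyman allocation: n_h = n · N_h S_h / Σ N_i S_i, with n = 304.
  stratum 1: N_h·S_h = 1400·1653.25 = 2314550.00
  stratum 2: N_h·S_h = 475·4227.34 = 2007986.50
  stratum 3: N_h·S_h = 750·4493.78 = 3370335.00
Σ N_h S_h = 7692871.50
n for stratum 3 = 304·3370335.00/7692871.50 = 133.186 → 133

133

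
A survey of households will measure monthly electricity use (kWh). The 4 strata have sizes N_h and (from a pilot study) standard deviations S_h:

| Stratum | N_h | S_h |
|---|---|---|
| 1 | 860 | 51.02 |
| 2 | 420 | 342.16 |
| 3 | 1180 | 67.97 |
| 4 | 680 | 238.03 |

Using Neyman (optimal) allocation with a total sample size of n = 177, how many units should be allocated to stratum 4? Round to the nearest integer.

Neyman allocation: n_h = n · N_h S_h / Σ N_i S_i, with n = 177.
  stratum 1: N_h·S_h = 860·51.02 = 43877.20
  stratum 2: N_h·S_h = 420·342.16 = 143707.20
  stratum 3: N_h·S_h = 1180·67.97 = 80204.60
  stratum 4: N_h·S_h = 680·238.03 = 161860.40
Σ N_h S_h = 429649.40
n for stratum 4 = 177·161860.40/429649.40 = 66.681 → 67

67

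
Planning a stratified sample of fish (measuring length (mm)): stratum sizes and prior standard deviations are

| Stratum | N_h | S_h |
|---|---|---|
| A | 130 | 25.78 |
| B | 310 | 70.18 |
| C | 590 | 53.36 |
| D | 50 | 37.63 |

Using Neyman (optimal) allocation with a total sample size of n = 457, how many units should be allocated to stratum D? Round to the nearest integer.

Neyman allocation: n_h = n · N_h S_h / Σ N_i S_i, with n = 457.
  stratum A: N_h·S_h = 130·25.78 = 3351.40
  stratum B: N_h·S_h = 310·70.18 = 21755.80
  stratum C: N_h·S_h = 590·53.36 = 31482.40
  stratum D: N_h·S_h = 50·37.63 = 1881.50
Σ N_h S_h = 58471.10
n for stratum D = 457·1881.50/58471.10 = 14.705 → 15

15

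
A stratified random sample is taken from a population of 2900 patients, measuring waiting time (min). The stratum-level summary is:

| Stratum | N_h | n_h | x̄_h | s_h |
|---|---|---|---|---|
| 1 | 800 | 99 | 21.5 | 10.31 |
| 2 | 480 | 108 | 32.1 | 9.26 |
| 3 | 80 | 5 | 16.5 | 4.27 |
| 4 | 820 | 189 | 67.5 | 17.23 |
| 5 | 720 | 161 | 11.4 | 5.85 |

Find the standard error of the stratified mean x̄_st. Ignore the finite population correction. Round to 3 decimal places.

V̂(x̄_st) = Σ W_h² s_h²/n_h, with W_h = N_h/N and N = 2900:
  stratum 1: (800/2900)²·10.31²/99 = 0.0817083
  stratum 2: (480/2900)²·9.26²/108 = 0.0217513
  stratum 3: (80/2900)²·4.27²/5 = 0.00277504
  stratum 4: (820/2900)²·17.23²/189 = 0.125586
  stratum 5: (720/2900)²·5.85²/161 = 0.0131025
V̂(x̄_st) = 0.244923
SE(x̄_st) = √0.244923 = 0.494897

SE(x̄_st) ≈ 0.495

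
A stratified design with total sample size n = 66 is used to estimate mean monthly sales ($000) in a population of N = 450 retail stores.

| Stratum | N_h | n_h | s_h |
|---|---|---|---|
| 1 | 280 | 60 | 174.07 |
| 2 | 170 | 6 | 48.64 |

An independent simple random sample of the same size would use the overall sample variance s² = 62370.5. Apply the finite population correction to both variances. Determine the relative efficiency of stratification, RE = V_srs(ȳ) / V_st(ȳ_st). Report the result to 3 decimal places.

V̂(ȳ_st) = Σ W_h² (1 − n_h/N_h) s_h²/n_h, with W_h = N_h/N and N = 450:
  stratum 1: (280/450)²·(1 − 60/280)·174.07²/60 = 153.622
  stratum 2: (170/450)²·(1 − 6/170)·48.64²/6 = 54.288
V_st = 207.91
V_srs = (1 − 66/450)·62370.5/66 = 806.406
Relative efficiency = V_srs / V_st = 806.406/207.91 = 3.8786

RE ≈ 3.879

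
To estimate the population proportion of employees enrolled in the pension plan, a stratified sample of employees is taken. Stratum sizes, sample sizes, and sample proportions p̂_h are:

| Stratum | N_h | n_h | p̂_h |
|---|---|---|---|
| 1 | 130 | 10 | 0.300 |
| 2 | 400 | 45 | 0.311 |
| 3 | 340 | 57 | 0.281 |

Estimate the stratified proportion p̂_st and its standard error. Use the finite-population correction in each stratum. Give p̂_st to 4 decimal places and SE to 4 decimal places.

N = 870; stratum weights W_h = N_h/N.
p̂_st = Σ W_h p̂_h = (130·0.300 + 400·0.311 + 340·0.281)/870 = 0.29763
V̂(p̂_st) = Σ W_h² (1 − n_h/N_h) p̂_h(1−p̂_h)/(n_h−1):
  stratum 1: (130/870)²·(1 − 10/130)·0.300·0.700/9 = 0.000480909
  stratum 2: (400/870)²·(1 − 45/400)·0.311·0.689/44 = 0.000913644
  stratum 3: (340/870)²·(1 − 57/340)·0.281·0.719/56 = 0.000458642
V̂(p̂_st) = 0.00185319; SE = √V̂ = 0.0430487

p̂_st ≈ 0.2976, SE ≈ 0.0430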